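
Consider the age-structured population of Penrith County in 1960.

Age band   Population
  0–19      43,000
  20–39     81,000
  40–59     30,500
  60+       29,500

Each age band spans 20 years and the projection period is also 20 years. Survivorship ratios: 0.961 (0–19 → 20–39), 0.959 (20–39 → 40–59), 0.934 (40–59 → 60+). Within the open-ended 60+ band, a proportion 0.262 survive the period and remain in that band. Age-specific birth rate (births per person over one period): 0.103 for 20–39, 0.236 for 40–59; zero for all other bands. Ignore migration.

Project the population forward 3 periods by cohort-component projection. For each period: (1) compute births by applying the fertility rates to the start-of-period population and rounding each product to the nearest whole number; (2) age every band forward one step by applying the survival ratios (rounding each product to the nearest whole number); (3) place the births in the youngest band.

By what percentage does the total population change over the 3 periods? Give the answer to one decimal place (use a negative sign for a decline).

-42.7

Numbering the groups 1..4 from youngest to oldest:
[period 1]
Births: 81000 × 0.103 = 8343, 30500 × 0.236 = 7198 → 15541
Group 2: 43000 × 0.961 = 41323
Group 3: 81000 × 0.959 = 77679
Group 4: 30500 × 0.934 + 29500 × 0.262 = 28487 + 7729 = 36216
Population now: 0–19=15541, 20–39=41323, 40–59=77679, 60+=36216
[period 2]
Births: 41323 × 0.103 = 4256, 77679 × 0.236 = 18332 → 22588
Group 2: 15541 × 0.961 = 14935
Group 3: 41323 × 0.959 = 39629
Group 4: 77679 × 0.934 + 36216 × 0.262 = 72552 + 9489 = 82041
Population now: 0–19=22588, 20–39=14935, 40–59=39629, 60+=82041
[period 3]
Births: 14935 × 0.103 = 1538, 39629 × 0.236 = 9352 → 10890
Group 2: 22588 × 0.961 = 21707
Group 3: 14935 × 0.959 = 14323
Group 4: 39629 × 0.934 + 82041 × 0.262 = 37013 + 21495 = 58508
Population now: 0–19=10890, 20–39=21707, 40–59=14323, 60+=58508
Total: 184000 → 105428; change = -78572; percentage change = -42.7%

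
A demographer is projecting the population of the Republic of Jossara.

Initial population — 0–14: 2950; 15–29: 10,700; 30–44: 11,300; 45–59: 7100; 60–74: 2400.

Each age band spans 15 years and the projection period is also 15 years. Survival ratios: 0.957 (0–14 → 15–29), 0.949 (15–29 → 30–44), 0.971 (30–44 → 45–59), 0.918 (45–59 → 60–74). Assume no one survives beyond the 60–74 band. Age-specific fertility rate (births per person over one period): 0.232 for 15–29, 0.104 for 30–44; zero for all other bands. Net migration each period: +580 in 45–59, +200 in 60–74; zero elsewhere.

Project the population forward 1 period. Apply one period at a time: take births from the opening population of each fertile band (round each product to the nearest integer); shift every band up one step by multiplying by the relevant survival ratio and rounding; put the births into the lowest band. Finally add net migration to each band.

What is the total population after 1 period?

34904

— Period 1 —
Births: 10700 × 0.232 = 2482  |  11300 × 0.104 = 1175 ⇒ total 3657
15–29: 2950 × 0.957 = 2823
30–44: 10700 × 0.949 = 10154
45–59: 11300 × 0.971 = 10972
60–74: 7100 × 0.918 = 6518
Net migration: 45–59 + 580 → 11552; 60–74 + 200 → 6718
Population now: 0–14=3657, 15–29=2823, 30–44=10154, 45–59=11552, 60–74=6718
Total after period 1: 3657 + 2823 + 10154 + 11552 + 6718 = 34904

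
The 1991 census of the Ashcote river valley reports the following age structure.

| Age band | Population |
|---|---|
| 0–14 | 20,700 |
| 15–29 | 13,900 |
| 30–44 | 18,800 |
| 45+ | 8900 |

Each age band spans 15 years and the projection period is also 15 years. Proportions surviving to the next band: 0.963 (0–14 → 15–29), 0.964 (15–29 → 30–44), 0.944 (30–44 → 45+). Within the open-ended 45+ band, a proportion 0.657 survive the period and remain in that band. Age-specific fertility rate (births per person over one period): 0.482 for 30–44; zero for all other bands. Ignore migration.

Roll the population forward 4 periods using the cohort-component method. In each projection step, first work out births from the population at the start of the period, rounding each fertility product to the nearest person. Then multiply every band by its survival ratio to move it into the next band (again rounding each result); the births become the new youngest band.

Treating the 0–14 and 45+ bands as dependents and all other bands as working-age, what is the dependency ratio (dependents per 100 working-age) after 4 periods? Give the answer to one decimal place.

241.8

Let band 1 be 0–14 through band 4 = 45+.
Period 1:
Births: 18800 × 0.482 = 9062
Band 2: 20700 × 0.963 = 19934
Band 3: 13900 × 0.964 = 13400
Band 4: 18800 × 0.944 + 8900 × 0.657 = 17747 + 5847 = 23594
→ [9062, 19934, 13400, 23594]
Period 2:
Births: 13400 × 0.482 = 6459
Band 2: 9062 × 0.963 = 8727
Band 3: 19934 × 0.964 = 19216
Band 4: 13400 × 0.944 + 23594 × 0.657 = 12650 + 15501 = 28151
→ [6459, 8727, 19216, 28151]
Period 3:
Births: 19216 × 0.482 = 9262
Band 2: 6459 × 0.963 = 6220
Band 3: 8727 × 0.964 = 8413
Band 4: 19216 × 0.944 + 28151 × 0.657 = 18140 + 18495 = 36635
→ [9262, 6220, 8413, 36635]
Period 4:
Births: 8413 × 0.482 = 4055
Band 2: 9262 × 0.963 = 8919
Band 3: 6220 × 0.964 = 5996
Band 4: 8413 × 0.944 + 36635 × 0.657 = 7942 + 24069 = 32011
→ [4055, 8919, 5996, 32011]
Dependents (band 0–14 + band 45+) = 4055 + 32011 = 36066; working-age = 14915; ratio = 36066/14915 × 100 = 241.8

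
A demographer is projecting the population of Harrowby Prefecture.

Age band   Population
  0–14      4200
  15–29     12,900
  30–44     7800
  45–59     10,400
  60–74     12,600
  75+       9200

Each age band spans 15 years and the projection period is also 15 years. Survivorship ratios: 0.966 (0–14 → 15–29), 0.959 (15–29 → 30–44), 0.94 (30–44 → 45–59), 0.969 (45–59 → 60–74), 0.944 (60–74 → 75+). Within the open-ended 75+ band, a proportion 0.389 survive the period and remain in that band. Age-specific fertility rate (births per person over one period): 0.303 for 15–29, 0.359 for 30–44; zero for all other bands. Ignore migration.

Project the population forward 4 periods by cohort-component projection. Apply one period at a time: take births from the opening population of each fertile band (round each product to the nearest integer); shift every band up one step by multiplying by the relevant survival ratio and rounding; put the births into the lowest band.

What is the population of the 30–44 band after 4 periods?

5252

(Bands numbered youngest = 1 to oldest = 6.)
— Period 1 —
Births: 12900 * 0.303 = 3909  |  7800 * 0.359 = 2800 — total 6709
Band 2: 4200 * 0.966 = 4057
Band 3: 12900 * 0.959 = 12371
Band 4: 7800 * 0.94 = 7332
Band 5: 10400 * 0.969 = 10078
Band 6: 12600 * 0.944 + 9200 * 0.389 = 11894 + 3579 = 15473
End of period: [6709, 4057, 12371, 7332, 10078, 15473]
— Period 2 —
Births: 4057 * 0.303 = 1229  |  12371 * 0.359 = 4441 — total 5670
Band 2: 6709 * 0.966 = 6481
Band 3: 4057 * 0.959 = 3891
Band 4: 12371 * 0.94 = 11629
Band 5: 7332 * 0.969 = 7105
Band 6: 10078 * 0.944 + 15473 * 0.389 = 9514 + 6019 = 15533
End of period: [5670, 6481, 3891, 11629, 7105, 15533]
— Period 3 —
Births: 6481 * 0.303 = 1964  |  3891 * 0.359 = 1397 — total 3361
Band 2: 5670 * 0.966 = 5477
Band 3: 6481 * 0.959 = 6215
Band 4: 3891 * 0.94 = 3658
Band 5: 11629 * 0.969 = 11269
Band 6: 7105 * 0.944 + 15533 * 0.389 = 6707 + 6042 = 12749
End of period: [3361, 5477, 6215, 3658, 11269, 12749]
— Period 4 —
Births: 5477 * 0.303 = 1660  |  6215 * 0.359 = 2231 — total 3891
Band 2: 3361 * 0.966 = 3247
Band 3: 5477 * 0.959 = 5252
Band 4: 6215 * 0.94 = 5842
Band 5: 3658 * 0.969 = 3545
Band 6: 11269 * 0.944 + 12749 * 0.389 = 10638 + 4959 = 15597
End of period: [3891, 3247, 5252, 5842, 3545, 15597]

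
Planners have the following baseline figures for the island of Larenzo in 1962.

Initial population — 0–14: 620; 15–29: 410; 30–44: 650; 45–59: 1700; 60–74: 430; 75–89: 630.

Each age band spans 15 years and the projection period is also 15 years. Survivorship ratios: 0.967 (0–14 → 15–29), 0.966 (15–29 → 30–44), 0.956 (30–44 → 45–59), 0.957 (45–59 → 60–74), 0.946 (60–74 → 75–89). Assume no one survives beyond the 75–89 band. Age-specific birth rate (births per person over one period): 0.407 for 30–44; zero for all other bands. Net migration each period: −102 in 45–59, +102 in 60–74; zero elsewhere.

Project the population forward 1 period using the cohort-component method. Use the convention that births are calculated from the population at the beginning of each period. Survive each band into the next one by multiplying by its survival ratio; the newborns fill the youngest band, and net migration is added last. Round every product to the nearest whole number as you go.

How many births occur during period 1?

Period 1:
Births: 650 * 0.407 = 265
15–29: 620 * 0.967 = 600
30–44: 410 * 0.966 = 396
45–59: 650 * 0.956 = 621
60–74: 1700 * 0.957 = 1627
75–89: 430 * 0.946 = 407
Net migration: 45–59 − 102 → 519; 60–74 + 102 → 1729
Population now: 0–14=265, 15–29=600, 30–44=396, 45–59=519, 60–74=1729, 75–89=407

265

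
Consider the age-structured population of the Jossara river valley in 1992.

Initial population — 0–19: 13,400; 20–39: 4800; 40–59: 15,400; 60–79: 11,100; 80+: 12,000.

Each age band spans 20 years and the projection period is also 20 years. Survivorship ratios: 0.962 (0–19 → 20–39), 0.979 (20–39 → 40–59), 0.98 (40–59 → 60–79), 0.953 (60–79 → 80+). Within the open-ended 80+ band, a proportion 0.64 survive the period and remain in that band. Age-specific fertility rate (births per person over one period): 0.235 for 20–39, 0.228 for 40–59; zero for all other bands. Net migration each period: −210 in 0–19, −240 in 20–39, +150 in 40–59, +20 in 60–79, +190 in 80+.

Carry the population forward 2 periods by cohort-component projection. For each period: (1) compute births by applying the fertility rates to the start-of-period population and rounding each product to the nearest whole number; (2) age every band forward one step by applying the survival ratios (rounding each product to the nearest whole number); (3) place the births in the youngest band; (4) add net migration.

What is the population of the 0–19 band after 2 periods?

3869

Period 1:
Births: 4800 × 0.235 = 1128, 15400 × 0.228 = 3511 → total 4639
20–39: 13400 × 0.962 = 12891
40–59: 4800 × 0.979 = 4699
60–79: 15400 × 0.98 = 15092
80+: 11100 × 0.953 + 12000 × 0.64 = 10578 + 7680 = 18258
Net migration: 0–19 − 210 → 4429; 20–39 − 240 → 12651; 40–59 + 150 → 4849; 60–79 + 20 → 15112; 80+ + 190 → 18448
End of period: [4429, 12651, 4849, 15112, 18448]
Period 2:
Births: 12651 × 0.235 = 2973, 4849 × 0.228 = 1106 → total 4079
20–39: 4429 × 0.962 = 4261
40–59: 12651 × 0.979 = 12385
60–79: 4849 × 0.98 = 4752
80+: 15112 × 0.953 + 18448 × 0.64 = 14402 + 11807 = 26209
Net migration: 0–19 − 210 → 3869; 20–39 − 240 → 4021; 40–59 + 150 → 12535; 60–79 + 20 → 4772; 80+ + 190 → 26399
End of period: [3869, 4021, 12535, 4772, 26399]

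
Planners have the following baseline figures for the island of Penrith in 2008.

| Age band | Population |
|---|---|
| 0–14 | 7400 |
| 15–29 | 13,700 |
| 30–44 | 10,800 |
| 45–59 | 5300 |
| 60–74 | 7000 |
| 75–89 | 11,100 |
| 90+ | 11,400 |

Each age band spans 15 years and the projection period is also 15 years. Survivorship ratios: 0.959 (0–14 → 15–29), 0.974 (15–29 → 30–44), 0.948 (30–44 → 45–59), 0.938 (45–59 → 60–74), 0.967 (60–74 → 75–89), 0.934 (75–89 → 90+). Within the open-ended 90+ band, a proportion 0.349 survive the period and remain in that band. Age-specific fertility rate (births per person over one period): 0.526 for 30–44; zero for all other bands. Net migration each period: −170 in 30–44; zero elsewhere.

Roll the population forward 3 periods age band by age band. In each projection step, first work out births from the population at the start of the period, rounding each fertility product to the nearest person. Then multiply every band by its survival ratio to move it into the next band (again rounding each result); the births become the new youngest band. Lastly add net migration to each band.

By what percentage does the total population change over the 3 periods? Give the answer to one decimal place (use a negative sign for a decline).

-23.3

(Bands numbered youngest = 1 to oldest = 7.)
Period 1:
Births: 10800 × 0.526 = 5681
Band 2: 7400 × 0.959 = 7097
Band 3: 13700 × 0.974 = 13344
Band 4: 10800 × 0.948 = 10238
Band 5: 5300 × 0.938 = 4971
Band 6: 7000 × 0.967 = 6769
Band 7: 11100 × 0.934 + 11400 × 0.349 = 10367 + 3979 = 14346
Net migration: Band 3 − 170 → 13174
→ [5681, 7097, 13174, 10238, 4971, 6769, 14346]
Period 2:
Births: 13174 × 0.526 = 6930
Band 2: 5681 × 0.959 = 5448
Band 3: 7097 × 0.974 = 6912
Band 4: 13174 × 0.948 = 12489
Band 5: 10238 × 0.938 = 9603
Band 6: 4971 × 0.967 = 4807
Band 7: 6769 × 0.934 + 14346 × 0.349 = 6322 + 5007 = 11329
Net migration: Band 3 − 170 → 6742
→ [6930, 5448, 6742, 12489, 9603, 4807, 11329]
Period 3:
Births: 6742 × 0.526 = 3546
Band 2: 6930 × 0.959 = 6646
Band 3: 5448 × 0.974 = 5306
Band 4: 6742 × 0.948 = 6391
Band 5: 12489 × 0.938 = 11715
Band 6: 9603 × 0.967 = 9286
Band 7: 4807 × 0.934 + 11329 × 0.349 = 4490 + 3954 = 8444
Net migration: Band 3 − 170 → 5136
→ [3546, 6646, 5136, 6391, 11715, 9286, 8444]
Total: 66700 → 51164; change = -15536; percentage change = -23.3%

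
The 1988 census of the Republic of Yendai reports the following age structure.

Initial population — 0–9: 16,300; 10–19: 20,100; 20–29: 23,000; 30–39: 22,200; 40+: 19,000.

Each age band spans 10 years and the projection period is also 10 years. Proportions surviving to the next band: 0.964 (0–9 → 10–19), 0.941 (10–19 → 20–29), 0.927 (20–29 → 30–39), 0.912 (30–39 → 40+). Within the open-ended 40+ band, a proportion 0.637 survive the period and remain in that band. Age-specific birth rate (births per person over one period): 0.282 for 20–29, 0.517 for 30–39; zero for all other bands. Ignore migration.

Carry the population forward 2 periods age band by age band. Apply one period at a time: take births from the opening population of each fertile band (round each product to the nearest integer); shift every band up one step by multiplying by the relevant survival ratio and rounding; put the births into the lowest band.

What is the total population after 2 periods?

106043

Numbering the groups 1..5 from youngest to oldest:
[period 1]
Births: 23000 × 0.282 = 6486 ; 22200 × 0.517 = 11477 → total 17963
Group 2: 16300 × 0.964 = 15713
Group 3: 20100 × 0.941 = 18914
Group 4: 23000 × 0.927 = 21321
Group 5: 22200 × 0.912 + 19000 × 0.637 = 20246 + 12103 = 32349
→ [17963, 15713, 18914, 21321, 32349]
[period 2]
Births: 18914 × 0.282 = 5334 ; 21321 × 0.517 = 11023 → total 16357
Group 2: 17963 × 0.964 = 17316
Group 3: 15713 × 0.941 = 14786
Group 4: 18914 × 0.927 = 17533
Group 5: 21321 × 0.912 + 32349 × 0.637 = 19445 + 20606 = 40051
→ [16357, 17316, 14786, 17533, 40051]
Total after period 2: 16357 + 17316 + 14786 + 17533 + 40051 = 106043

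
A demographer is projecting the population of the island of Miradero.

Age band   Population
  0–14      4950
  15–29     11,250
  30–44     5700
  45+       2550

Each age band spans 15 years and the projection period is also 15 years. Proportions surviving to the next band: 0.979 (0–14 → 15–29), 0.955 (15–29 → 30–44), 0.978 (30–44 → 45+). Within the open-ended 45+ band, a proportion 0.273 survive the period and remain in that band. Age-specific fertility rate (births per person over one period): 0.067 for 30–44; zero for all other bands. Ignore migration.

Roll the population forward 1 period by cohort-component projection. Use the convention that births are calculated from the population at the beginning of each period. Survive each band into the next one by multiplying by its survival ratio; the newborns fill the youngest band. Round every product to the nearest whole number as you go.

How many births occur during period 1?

382

Numbering the bands 1..4 from youngest to oldest:
Period 1:
Births: 5700 × 0.067 = 382
Band 2: 4950 × 0.979 = 4846
Band 3: 11250 × 0.955 = 10744
Band 4: 5700 × 0.978 + 2550 × 0.273 = 5575 + 696 = 6271
→ [382, 4846, 10744, 6271]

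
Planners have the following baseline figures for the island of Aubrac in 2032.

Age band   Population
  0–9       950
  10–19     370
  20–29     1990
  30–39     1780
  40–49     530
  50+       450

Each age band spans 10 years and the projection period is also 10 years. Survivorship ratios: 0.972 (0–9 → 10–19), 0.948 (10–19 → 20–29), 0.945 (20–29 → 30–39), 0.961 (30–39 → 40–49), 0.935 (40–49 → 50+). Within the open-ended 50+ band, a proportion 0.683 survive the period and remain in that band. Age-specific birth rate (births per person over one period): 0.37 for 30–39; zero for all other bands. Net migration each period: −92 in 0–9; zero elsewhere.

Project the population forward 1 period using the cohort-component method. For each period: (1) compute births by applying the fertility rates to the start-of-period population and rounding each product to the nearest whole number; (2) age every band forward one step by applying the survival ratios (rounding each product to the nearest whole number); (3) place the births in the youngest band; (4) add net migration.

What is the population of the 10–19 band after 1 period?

— Period 1 —
Births: 1780 × 0.37 = 659
10–19: 950 × 0.972 = 923
20–29: 370 × 0.948 = 351
30–39: 1990 × 0.945 = 1881
40–49: 1780 × 0.961 = 1711
50+: 530 × 0.935 + 450 × 0.683 = 496 + 307 = 803
Net migration: 0–9 − 92 → 567
Population now: 0–9=567, 10–19=923, 20–29=351, 30–39=1881, 40–49=1711, 50+=803

923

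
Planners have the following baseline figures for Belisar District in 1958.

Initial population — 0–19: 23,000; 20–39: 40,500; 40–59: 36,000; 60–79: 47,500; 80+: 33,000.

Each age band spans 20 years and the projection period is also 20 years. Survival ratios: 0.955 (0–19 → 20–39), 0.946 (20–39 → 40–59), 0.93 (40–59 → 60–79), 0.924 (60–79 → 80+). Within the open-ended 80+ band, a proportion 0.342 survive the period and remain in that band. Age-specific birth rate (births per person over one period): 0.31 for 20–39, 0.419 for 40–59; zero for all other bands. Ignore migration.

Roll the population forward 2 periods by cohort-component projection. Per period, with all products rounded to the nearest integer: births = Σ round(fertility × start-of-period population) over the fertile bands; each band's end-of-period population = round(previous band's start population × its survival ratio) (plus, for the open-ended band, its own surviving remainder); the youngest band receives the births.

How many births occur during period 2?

22862

Let group 1 be 0–19 through group 5 = 80+.
Period 1:
Births: 40500 × 0.31 = 12555  |  36000 × 0.419 = 15084 ⇒ total 27639
Group 2: 23000 × 0.955 = 21965
Group 3: 40500 × 0.946 = 38313
Group 4: 36000 × 0.93 = 33480
Group 5: 47500 × 0.924 + 33000 × 0.342 = 43890 + 11286 = 55176
End of period: [27639, 21965, 38313, 33480, 55176]
Period 2:
Births: 21965 × 0.31 = 6809  |  38313 × 0.419 = 16053 ⇒ total 22862
Group 2: 27639 × 0.955 = 26395
Group 3: 21965 × 0.946 = 20779
Group 4: 38313 × 0.93 = 35631
Group 5: 33480 × 0.924 + 55176 × 0.342 = 30936 + 18870 = 49806
End of period: [22862, 26395, 20779, 35631, 49806]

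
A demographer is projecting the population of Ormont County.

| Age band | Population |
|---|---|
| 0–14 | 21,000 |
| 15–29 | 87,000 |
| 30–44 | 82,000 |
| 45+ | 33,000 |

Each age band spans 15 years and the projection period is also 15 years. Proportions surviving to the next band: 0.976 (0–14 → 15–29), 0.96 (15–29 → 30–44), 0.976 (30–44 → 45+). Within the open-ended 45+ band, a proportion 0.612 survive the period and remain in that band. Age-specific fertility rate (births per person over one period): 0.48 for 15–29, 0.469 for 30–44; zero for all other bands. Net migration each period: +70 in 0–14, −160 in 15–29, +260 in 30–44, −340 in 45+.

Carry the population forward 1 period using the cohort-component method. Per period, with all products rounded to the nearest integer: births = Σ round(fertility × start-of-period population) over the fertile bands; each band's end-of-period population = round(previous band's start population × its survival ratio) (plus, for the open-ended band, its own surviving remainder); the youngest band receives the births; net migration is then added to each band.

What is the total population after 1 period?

284292

Call the bands 1 to 4, youngest first.
Period 1.
Births: 87000 × 0.48 = 41760  |  82000 × 0.469 = 38458 ⇒ total 80218
Band 2: 21000 × 0.976 = 20496
Band 3: 87000 × 0.96 = 83520
Band 4: 82000 × 0.976 + 33000 × 0.612 = 80032 + 20196 = 100228
Net migration: Band 1 + 70 → 80288; Band 2 − 160 → 20336; Band 3 + 260 → 83780; Band 4 − 340 → 99888
→ [80288, 20336, 83780, 99888]
Total after period 1: 80288 + 20336 + 83780 + 99888 = 284292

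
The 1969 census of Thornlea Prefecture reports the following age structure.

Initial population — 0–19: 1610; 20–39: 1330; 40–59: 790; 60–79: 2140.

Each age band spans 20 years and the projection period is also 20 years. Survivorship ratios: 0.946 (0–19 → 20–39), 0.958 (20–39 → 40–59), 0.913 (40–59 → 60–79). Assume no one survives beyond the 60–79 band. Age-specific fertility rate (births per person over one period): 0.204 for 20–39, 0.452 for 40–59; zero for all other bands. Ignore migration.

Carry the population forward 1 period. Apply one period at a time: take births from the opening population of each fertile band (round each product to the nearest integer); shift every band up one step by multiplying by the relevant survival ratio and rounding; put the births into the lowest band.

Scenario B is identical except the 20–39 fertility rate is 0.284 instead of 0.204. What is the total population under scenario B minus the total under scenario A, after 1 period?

— Period 1 —
Births: 1330 × 0.204 = 271  |  790 × 0.452 = 357 → 628
20–39: 1610 × 0.946 = 1523
40–59: 1330 × 0.958 = 1274
60–79: 790 × 0.913 = 721
Population now: 0–19=628, 20–39=1523, 40–59=1274, 60–79=721
Scenario A total after 1 period: 4146
Scenario B projection —
— Period 1 —
Births: 1330 × 0.284 = 378  |  790 × 0.452 = 357 → 735
20–39: 1610 × 0.946 = 1523
40–59: 1330 × 0.958 = 1274
60–79: 790 × 0.913 = 721
Population now: 0–19=735, 20–39=1523, 40–59=1274, 60–79=721
Scenario B total after 1 period: 4253
Difference B − A = 4253 − 4146 = 107

107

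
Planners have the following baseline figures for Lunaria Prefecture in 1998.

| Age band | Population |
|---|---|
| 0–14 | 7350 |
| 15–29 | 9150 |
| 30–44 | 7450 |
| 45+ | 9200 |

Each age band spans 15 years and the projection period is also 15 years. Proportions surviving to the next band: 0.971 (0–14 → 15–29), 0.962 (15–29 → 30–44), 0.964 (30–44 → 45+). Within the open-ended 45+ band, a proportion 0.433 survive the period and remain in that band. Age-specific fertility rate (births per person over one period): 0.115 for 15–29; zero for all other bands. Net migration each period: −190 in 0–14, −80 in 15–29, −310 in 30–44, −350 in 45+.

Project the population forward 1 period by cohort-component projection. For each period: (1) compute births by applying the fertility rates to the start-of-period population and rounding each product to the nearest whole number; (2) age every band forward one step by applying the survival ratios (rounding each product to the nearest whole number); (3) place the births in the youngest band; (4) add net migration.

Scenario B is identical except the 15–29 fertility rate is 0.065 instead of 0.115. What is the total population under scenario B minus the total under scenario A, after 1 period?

[period 1]
Births: 9150 × 0.115 = 1052
15–29: 7350 × 0.971 = 7137
30–44: 9150 × 0.962 = 8802
45+: 7450 × 0.964 + 9200 × 0.433 = 7182 + 3984 = 11166
Net migration: 0–14 − 190 → 862; 15–29 − 80 → 7057; 30–44 − 310 → 8492; 45+ − 350 → 10816
→ [862, 7057, 8492, 10816]
Scenario A total after 1 period: 27227
Scenario B projection —
[period 1]
Births: 9150 × 0.065 = 595
15–29: 7350 × 0.971 = 7137
30–44: 9150 × 0.962 = 8802
45+: 7450 × 0.964 + 9200 × 0.433 = 7182 + 3984 = 11166
Net migration: 0–14 − 190 → 405; 15–29 − 80 → 7057; 30–44 − 310 → 8492; 45+ − 350 → 10816
→ [405, 7057, 8492, 10816]
Scenario B total after 1 period: 26770
Difference B − A = 26770 − 27227 = -457

-457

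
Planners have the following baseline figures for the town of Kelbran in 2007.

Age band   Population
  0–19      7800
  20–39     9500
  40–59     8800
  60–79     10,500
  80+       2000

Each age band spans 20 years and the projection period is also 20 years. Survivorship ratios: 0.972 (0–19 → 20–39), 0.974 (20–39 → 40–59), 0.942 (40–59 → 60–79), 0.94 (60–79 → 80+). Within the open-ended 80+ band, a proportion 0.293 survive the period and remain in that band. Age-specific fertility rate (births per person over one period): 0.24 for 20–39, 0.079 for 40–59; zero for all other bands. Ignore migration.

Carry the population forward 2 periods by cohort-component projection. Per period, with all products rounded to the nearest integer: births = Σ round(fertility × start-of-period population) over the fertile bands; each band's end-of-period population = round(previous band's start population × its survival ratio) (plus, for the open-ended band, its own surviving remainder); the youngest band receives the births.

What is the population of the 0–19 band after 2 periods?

2551

(Groups numbered youngest = 1 to oldest = 5.)
After projecting period 1:
Births: 9500 × 0.24 = 2280 ; 8800 × 0.079 = 695 ⇒ total 2975
Group 2: 7800 × 0.972 = 7582
Group 3: 9500 × 0.974 = 9253
Group 4: 8800 × 0.942 = 8290
Group 5: 10500 × 0.94 + 2000 × 0.293 = 9870 + 586 = 10456
End of period: [2975, 7582, 9253, 8290, 10456]
After projecting period 2:
Births: 7582 × 0.24 = 1820 ; 9253 × 0.079 = 731 ⇒ total 2551
Group 2: 2975 × 0.972 = 2892
Group 3: 7582 × 0.974 = 7385
Group 4: 9253 × 0.942 = 8716
Group 5: 8290 × 0.94 + 10456 × 0.293 = 7793 + 3064 = 10857
End of period: [2551, 2892, 7385, 8716, 10857]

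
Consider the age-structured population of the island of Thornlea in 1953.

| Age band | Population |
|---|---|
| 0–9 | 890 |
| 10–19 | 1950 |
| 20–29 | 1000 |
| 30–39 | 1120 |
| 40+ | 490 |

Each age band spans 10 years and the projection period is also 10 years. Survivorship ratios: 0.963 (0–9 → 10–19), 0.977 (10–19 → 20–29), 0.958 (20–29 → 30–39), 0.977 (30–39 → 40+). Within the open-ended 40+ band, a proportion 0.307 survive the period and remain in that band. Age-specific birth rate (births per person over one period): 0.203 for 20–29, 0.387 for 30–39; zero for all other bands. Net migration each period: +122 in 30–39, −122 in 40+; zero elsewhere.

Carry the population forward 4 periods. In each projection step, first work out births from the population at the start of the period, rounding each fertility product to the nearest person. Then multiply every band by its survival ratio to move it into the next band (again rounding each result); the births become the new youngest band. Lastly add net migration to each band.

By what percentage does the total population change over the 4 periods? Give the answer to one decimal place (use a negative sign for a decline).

-21.7

Call the groups 1 to 5, youngest first.
Period 1:
Births: 1000 * 0.203 = 203 ; 1120 * 0.387 = 433 → 636
Group 2: 890 * 0.963 = 857
Group 3: 1950 * 0.977 = 1905
Group 4: 1000 * 0.958 = 958
Group 5: 1120 * 0.977 + 490 * 0.307 = 1094 + 150 = 1244
Net migration: Group 4 + 122 → 1080; Group 5 − 122 → 1122
Giving 636 / 857 / 1905 / 1080 / 1122.
Period 2:
Births: 1905 * 0.203 = 387 ; 1080 * 0.387 = 418 → 805
Group 2: 636 * 0.963 = 612
Group 3: 857 * 0.977 = 837
Group 4: 1905 * 0.958 = 1825
Group 5: 1080 * 0.977 + 1122 * 0.307 = 1055 + 344 = 1399
Net migration: Group 4 + 122 → 1947; Group 5 − 122 → 1277
Giving 805 / 612 / 837 / 1947 / 1277.
Period 3:
Births: 837 * 0.203 = 170 ; 1947 * 0.387 = 753 → 923
Group 2: 805 * 0.963 = 775
Group 3: 612 * 0.977 = 598
Group 4: 837 * 0.958 = 802
Group 5: 1947 * 0.977 + 1277 * 0.307 = 1902 + 392 = 2294
Net migration: Group 4 + 122 → 924; Group 5 − 122 → 2172
Giving 923 / 775 / 598 / 924 / 2172.
Period 4:
Births: 598 * 0.203 = 121 ; 924 * 0.387 = 358 → 479
Group 2: 923 * 0.963 = 889
Group 3: 775 * 0.977 = 757
Group 4: 598 * 0.958 = 573
Group 5: 924 * 0.977 + 2172 * 0.307 = 903 + 667 = 1570
Net migration: Group 4 + 122 → 695; Group 5 − 122 → 1448
Giving 479 / 889 / 757 / 695 / 1448.
Total: 5450 → 4268; change = -1182; percentage change = -21.7%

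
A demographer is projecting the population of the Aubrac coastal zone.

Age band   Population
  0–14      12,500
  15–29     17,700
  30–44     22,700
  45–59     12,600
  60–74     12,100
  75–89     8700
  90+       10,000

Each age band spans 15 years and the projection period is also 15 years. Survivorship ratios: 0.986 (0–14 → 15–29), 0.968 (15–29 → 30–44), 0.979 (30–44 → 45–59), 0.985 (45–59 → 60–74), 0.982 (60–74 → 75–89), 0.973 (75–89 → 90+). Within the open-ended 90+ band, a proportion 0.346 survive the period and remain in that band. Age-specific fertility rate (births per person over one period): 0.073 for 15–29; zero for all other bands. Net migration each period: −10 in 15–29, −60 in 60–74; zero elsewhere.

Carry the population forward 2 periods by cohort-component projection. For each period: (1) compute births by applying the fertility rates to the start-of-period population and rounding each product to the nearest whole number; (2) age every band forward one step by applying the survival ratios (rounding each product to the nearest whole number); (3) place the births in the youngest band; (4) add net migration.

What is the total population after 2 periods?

80504

After projecting period 1:
Births: 17700 * 0.073 = 1292
15–29: 12500 * 0.986 = 12325
30–44: 17700 * 0.968 = 17134
45–59: 22700 * 0.979 = 22223
60–74: 12600 * 0.985 = 12411
75–89: 12100 * 0.982 = 11882
90+: 8700 * 0.973 + 10000 * 0.346 = 8465 + 3460 = 11925
Net migration: 15–29 − 10 → 12315; 60–74 − 60 → 12351
→ [1292, 12315, 17134, 22223, 12351, 11882, 11925]
After projecting period 2:
Births: 12315 * 0.073 = 899
15–29: 1292 * 0.986 = 1274
30–44: 12315 * 0.968 = 11921
45–59: 17134 * 0.979 = 16774
60–74: 22223 * 0.985 = 21890
75–89: 12351 * 0.982 = 12129
90+: 11882 * 0.973 + 11925 * 0.346 = 11561 + 4126 = 15687
Net migration: 15–29 − 10 → 1264; 60–74 − 60 → 21830
→ [899, 1264, 11921, 16774, 21830, 12129, 15687]
Total after period 2: 899 + 1264 + 11921 + 16774 + 21830 + 12129 + 15687 = 80504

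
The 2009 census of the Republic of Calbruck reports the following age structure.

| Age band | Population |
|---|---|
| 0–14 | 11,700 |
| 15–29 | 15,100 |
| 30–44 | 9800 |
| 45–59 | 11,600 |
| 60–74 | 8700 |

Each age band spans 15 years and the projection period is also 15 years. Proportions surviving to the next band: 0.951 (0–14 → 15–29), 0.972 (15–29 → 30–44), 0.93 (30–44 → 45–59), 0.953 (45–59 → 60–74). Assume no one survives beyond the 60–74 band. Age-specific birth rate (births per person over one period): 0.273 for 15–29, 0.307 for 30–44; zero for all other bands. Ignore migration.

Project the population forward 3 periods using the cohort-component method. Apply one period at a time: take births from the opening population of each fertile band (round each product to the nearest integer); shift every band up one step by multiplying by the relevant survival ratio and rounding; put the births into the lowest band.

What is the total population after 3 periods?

After projecting period 1:
Births: 15100 × 0.273 = 4122 ; 9800 × 0.307 = 3009 → 7131
15–29: 11700 × 0.951 = 11127
30–44: 15100 × 0.972 = 14677
45–59: 9800 × 0.93 = 9114
60–74: 11600 × 0.953 = 11055
Giving 7131 / 11127 / 14677 / 9114 / 11055.
After projecting period 2:
Births: 11127 × 0.273 = 3038 ; 14677 × 0.307 = 4506 → 7544
15–29: 7131 × 0.951 = 6782
30–44: 11127 × 0.972 = 10815
45–59: 14677 × 0.93 = 13650
60–74: 9114 × 0.953 = 8686
Giving 7544 / 6782 / 10815 / 13650 / 8686.
After projecting period 3:
Births: 6782 × 0.273 = 1851 ; 10815 × 0.307 = 3320 → 5171
15–29: 7544 × 0.951 = 7174
30–44: 6782 × 0.972 = 6592
45–59: 10815 × 0.93 = 10058
60–74: 13650 × 0.953 = 13008
Giving 5171 / 7174 / 6592 / 10058 / 13008.
Total after period 3: 5171 + 7174 + 6592 + 10058 + 13008 = 42003

42003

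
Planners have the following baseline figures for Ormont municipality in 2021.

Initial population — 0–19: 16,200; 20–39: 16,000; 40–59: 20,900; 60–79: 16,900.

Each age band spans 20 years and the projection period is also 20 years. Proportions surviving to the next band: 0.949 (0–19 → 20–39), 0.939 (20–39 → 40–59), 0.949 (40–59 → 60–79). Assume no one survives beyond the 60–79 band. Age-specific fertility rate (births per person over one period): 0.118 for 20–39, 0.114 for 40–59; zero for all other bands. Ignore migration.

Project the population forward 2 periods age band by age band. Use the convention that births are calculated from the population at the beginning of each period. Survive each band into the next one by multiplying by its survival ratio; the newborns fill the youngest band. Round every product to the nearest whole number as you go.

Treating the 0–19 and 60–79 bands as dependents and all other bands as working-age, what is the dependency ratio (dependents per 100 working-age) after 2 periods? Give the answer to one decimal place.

96.2

(Groups numbered youngest = 1 to oldest = 4.)
After projecting period 1:
Births: 16000 × 0.118 = 1888, 20900 × 0.114 = 2383 → 4271
Group 2: 16200 × 0.949 = 15374
Group 3: 16000 × 0.939 = 15024
Group 4: 20900 × 0.949 = 19834
End of period: [4271, 15374, 15024, 19834]
After projecting period 2:
Births: 15374 × 0.118 = 1814, 15024 × 0.114 = 1713 → 3527
Group 2: 4271 × 0.949 = 4053
Group 3: 15374 × 0.939 = 14436
Group 4: 15024 × 0.949 = 14258
End of period: [3527, 4053, 14436, 14258]
Dependents (band 0–19 + band 60–79) = 3527 + 14258 = 17785; working-age = 18489; ratio = 17785/18489 × 100 = 96.2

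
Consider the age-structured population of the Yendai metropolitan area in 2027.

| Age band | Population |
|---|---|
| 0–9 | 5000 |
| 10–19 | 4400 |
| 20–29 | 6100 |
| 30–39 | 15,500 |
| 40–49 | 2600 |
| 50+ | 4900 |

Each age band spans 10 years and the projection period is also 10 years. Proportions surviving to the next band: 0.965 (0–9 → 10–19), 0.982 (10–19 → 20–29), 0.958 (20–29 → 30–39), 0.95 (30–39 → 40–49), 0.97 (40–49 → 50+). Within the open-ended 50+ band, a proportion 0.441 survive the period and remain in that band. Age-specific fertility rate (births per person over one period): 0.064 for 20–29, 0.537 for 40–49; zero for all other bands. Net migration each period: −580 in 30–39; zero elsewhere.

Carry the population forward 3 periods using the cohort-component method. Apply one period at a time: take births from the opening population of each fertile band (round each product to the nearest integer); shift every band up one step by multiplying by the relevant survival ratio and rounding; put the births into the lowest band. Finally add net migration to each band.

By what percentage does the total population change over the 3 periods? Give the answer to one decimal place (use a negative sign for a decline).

Period 1:
Births: 6100 × 0.064 = 390  |  2600 × 0.537 = 1396 — total 1786
10–19: 5000 × 0.965 = 4825
20–29: 4400 × 0.982 = 4321
30–39: 6100 × 0.958 = 5844
40–49: 15500 × 0.95 = 14725
50+: 2600 × 0.97 + 4900 × 0.441 = 2522 + 2161 = 4683
Net migration: 30–39 − 580 → 5264
Giving 1786 / 4825 / 4321 / 5264 / 14725 / 4683.
Period 2:
Births: 4321 × 0.064 = 277  |  14725 × 0.537 = 7907 — total 8184
10–19: 1786 × 0.965 = 1723
20–29: 4825 × 0.982 = 4738
30–39: 4321 × 0.958 = 4140
40–49: 5264 × 0.95 = 5001
50+: 14725 × 0.97 + 4683 × 0.441 = 14283 + 2065 = 16348
Net migration: 30–39 − 580 → 3560
Giving 8184 / 1723 / 4738 / 3560 / 5001 / 16348.
Period 3:
Births: 4738 × 0.064 = 303  |  5001 × 0.537 = 2686 — total 2989
10–19: 8184 × 0.965 = 7898
20–29: 1723 × 0.982 = 1692
30–39: 4738 × 0.958 = 4539
40–49: 3560 × 0.95 = 3382
50+: 5001 × 0.97 + 16348 × 0.441 = 4851 + 7209 = 12060
Net migration: 30–39 − 580 → 3959
Giving 2989 / 7898 / 1692 / 3959 / 3382 / 12060.
Total: 38500 → 31980; change = -6520; percentage change = -16.9%

-16.9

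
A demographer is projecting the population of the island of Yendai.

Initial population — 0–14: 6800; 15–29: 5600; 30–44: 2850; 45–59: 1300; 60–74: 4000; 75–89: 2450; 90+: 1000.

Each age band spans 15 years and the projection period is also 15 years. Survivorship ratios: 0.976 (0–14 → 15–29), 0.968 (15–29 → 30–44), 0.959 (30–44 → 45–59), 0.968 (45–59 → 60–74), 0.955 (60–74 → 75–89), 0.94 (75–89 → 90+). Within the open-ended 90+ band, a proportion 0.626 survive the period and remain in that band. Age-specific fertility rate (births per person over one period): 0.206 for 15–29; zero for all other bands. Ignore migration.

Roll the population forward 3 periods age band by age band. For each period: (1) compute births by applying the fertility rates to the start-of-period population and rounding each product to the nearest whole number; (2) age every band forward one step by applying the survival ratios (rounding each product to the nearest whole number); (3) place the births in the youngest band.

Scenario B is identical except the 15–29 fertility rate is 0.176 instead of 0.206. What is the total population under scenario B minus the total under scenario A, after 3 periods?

-416

Call the bands 1 to 7, youngest first.
[period 1]
Births: 5600 × 0.206 = 1154
Band 2: 6800 × 0.976 = 6637
Band 3: 5600 × 0.968 = 5421
Band 4: 2850 × 0.959 = 2733
Band 5: 1300 × 0.968 = 1258
Band 6: 4000 × 0.955 = 3820
Band 7: 2450 × 0.94 + 1000 × 0.626 = 2303 + 626 = 2929
Population now: 0–14=1154, 15–29=6637, 30–44=5421, 45–59=2733, 60–74=1258, 75–89=3820, 90+=2929
[period 2]
Births: 6637 × 0.206 = 1367
Band 2: 1154 × 0.976 = 1126
Band 3: 6637 × 0.968 = 6425
Band 4: 5421 × 0.959 = 5199
Band 5: 2733 × 0.968 = 2646
Band 6: 1258 × 0.955 = 1201
Band 7: 3820 × 0.94 + 2929 × 0.626 = 3591 + 1834 = 5425
Population now: 0–14=1367, 15–29=1126, 30–44=6425, 45–59=5199, 60–74=2646, 75–89=1201, 90+=5425
[period 3]
Births: 1126 × 0.206 = 232
Band 2: 1367 × 0.976 = 1334
Band 3: 1126 × 0.968 = 1090
Band 4: 6425 × 0.959 = 6162
Band 5: 5199 × 0.968 = 5033
Band 6: 2646 × 0.955 = 2527
Band 7: 1201 × 0.94 + 5425 × 0.626 = 1129 + 3396 = 4525
Population now: 0–14=232, 15–29=1334, 30–44=1090, 45–59=6162, 60–74=5033, 75–89=2527, 90+=4525
Scenario A total after 3 periods: 20903
Scenario B projection —
[period 1]
Births: 5600 × 0.176 = 986
Band 2: 6800 × 0.976 = 6637
Band 3: 5600 × 0.968 = 5421
Band 4: 2850 × 0.959 = 2733
Band 5: 1300 × 0.968 = 1258
Band 6: 4000 × 0.955 = 3820
Band 7: 2450 × 0.94 + 1000 × 0.626 = 2303 + 626 = 2929
Population now: 0–14=986, 15–29=6637, 30–44=5421, 45–59=2733, 60–74=1258, 75–89=3820, 90+=2929
[period 2]
Births: 6637 × 0.176 = 1168
Band 2: 986 × 0.976 = 962
Band 3: 6637 × 0.968 = 6425
Band 4: 5421 × 0.959 = 5199
Band 5: 2733 × 0.968 = 2646
Band 6: 1258 × 0.955 = 1201
Band 7: 3820 × 0.94 + 2929 × 0.626 = 3591 + 1834 = 5425
Population now: 0–14=1168, 15–29=962, 30–44=6425, 45–59=5199, 60–74=2646, 75–89=1201, 90+=5425
[period 3]
Births: 962 × 0.176 = 169
Band 2: 1168 × 0.976 = 1140
Band 3: 962 × 0.968 = 931
Band 4: 6425 × 0.959 = 6162
Band 5: 5199 × 0.968 = 5033
Band 6: 2646 × 0.955 = 2527
Band 7: 1201 × 0.94 + 5425 × 0.626 = 1129 + 3396 = 4525
Population now: 0–14=169, 15–29=1140, 30–44=931, 45–59=6162, 60–74=5033, 75–89=2527, 90+=4525
Scenario B total after 3 periods: 20487
Difference B − A = 20487 − 20903 = -416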